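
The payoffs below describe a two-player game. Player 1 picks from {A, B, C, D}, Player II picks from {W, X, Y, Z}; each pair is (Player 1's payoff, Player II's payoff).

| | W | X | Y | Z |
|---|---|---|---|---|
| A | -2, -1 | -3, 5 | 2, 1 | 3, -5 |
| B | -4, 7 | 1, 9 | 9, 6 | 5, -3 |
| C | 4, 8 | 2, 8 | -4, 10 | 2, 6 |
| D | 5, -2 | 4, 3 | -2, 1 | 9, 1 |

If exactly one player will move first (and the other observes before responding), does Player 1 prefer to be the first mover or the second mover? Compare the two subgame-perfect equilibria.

second

If Player 1 leads: Player II's best replies are A→X, B→X, C→Y, D→X; Player 1's induced payoffs -3, 1, -4, 4; outcome (D, X), payoffs (4, 3).
If Player II leads: Player 1's best replies are W→D, X→D, Y→B, Z→D; Player II's induced payoffs -2, 3, 6, 1; outcome (B, Y), payoffs (9, 6).
Player 1 gets 4 moving first and 9 moving second, so Player 1 prefers to move second.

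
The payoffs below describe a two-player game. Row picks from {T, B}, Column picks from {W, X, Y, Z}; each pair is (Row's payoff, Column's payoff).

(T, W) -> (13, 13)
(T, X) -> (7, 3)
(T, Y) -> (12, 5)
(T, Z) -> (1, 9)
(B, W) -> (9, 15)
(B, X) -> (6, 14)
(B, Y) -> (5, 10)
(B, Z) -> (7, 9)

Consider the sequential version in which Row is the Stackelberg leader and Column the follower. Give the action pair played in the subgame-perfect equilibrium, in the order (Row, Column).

Backward induction with Row moving first.
- T: Column compares 13, 3, 5, 9 and picks W; Row would get 13.
- B: Column compares 15, 14, 10, 9 and picks W; Row would get 9.
Among 13, 9, the best is 13 at T. Subgame-perfect outcome: (T, W) with payoffs (13, 13).

(T, W)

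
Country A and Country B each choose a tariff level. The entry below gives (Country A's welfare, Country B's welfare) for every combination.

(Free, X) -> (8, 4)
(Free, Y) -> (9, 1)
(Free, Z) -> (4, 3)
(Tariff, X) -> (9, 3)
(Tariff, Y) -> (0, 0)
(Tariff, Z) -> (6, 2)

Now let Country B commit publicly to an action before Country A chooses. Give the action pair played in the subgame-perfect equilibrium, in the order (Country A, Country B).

(Tariff, X)

Work backward from Country A's decision.
- X: Country A compares 8, 9 and picks Tariff; Country B would get 3.
- Y: Country A compares 9, 0 and picks Free; Country B would get 1.
- Z: Country A compares 4, 6 and picks Tariff; Country B would get 2.
Maximizing over 3, 1, 2, Country B chooses X. Subgame-perfect outcome: (Tariff, X) with payoffs (9, 3).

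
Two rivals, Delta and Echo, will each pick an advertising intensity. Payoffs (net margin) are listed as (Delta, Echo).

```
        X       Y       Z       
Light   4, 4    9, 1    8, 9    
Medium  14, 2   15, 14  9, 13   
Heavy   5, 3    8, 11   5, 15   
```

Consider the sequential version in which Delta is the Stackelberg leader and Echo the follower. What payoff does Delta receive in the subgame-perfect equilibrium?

Work backward from Echo's decision.
- Light: Echo compares 4, 1, 9 and picks Z; Delta would get 8.
- Medium: Echo compares 2, 14, 13 and picks Y; Delta would get 15.
- Heavy: Echo compares 3, 11, 15 and picks Z; Delta would get 5.
Among 8, 15, 5, the best is 15 at Medium. Subgame-perfect outcome: (Medium, Y) with payoffs (15, 14).

15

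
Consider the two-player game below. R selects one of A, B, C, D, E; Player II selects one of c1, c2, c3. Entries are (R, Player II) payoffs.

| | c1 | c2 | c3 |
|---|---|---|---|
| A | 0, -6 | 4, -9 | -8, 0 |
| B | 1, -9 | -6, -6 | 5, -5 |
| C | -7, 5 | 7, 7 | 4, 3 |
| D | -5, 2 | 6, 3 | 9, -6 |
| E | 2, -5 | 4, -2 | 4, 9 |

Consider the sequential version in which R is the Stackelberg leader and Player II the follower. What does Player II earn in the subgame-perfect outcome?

Solve by backward induction (R leads).
- A: Player II compares -6, -9, 0 and picks c3; R would get -8.
- B: Player II compares -9, -6, -5 and picks c3; R would get 5.
- C: Player II compares 5, 7, 3 and picks c2; R would get 7.
- D: Player II compares 2, 3, -6 and picks c2; R would get 6.
- E: Player II compares -5, -2, 9 and picks c3; R would get 4.
Maximizing over -8, 5, 7, 6, 4, R chooses C. Subgame-perfect outcome: (C, c2) with payoffs (7, 7).

7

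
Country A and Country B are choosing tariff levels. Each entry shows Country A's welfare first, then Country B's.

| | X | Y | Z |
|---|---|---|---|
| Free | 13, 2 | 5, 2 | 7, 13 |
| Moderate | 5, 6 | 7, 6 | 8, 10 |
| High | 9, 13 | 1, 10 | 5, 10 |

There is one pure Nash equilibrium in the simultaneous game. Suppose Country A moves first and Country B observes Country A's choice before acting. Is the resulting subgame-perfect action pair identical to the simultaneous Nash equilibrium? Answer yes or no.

no

Country B best-responds to each possible Country A move:
- Free: BR = Z, leader payoff 7.
- Moderate: BR = Z, leader payoff 8.
- High: BR = X, leader payoff 9.
Among 7, 8, 9, the best is 9 at High. Subgame-perfect outcome: (High, X) with payoffs (9, 13).
For the simultaneous game, intersect best replies.
Country A's best replies: X→Free; Y→Moderate; Z→Moderate.
Country B's best replies: Free→Z; Moderate→Z; High→X.
Only (Moderate, Z) has each player best-responding; Nash payoffs (8, 10).
Sequential outcome (High, X) differs from the Nash profile (Moderate, Z).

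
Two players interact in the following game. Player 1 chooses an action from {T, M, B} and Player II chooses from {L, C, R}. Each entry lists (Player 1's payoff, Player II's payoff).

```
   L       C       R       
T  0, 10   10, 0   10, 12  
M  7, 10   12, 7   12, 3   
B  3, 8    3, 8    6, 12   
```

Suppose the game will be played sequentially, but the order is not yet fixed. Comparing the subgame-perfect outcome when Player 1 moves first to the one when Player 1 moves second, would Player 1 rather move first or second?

first

If Player 1 leads: Player II's best replies are T→R, M→L, B→R; Player 1's induced payoffs 10, 7, 6; outcome (T, R), payoffs (10, 12).
If Player II leads: Player 1's best replies are L→M, C→M, R→M; Player II's induced payoffs 10, 7, 3; outcome (M, L), payoffs (7, 10).
Player 1 gets 10 moving first and 7 moving second, so Player 1 prefers to move first.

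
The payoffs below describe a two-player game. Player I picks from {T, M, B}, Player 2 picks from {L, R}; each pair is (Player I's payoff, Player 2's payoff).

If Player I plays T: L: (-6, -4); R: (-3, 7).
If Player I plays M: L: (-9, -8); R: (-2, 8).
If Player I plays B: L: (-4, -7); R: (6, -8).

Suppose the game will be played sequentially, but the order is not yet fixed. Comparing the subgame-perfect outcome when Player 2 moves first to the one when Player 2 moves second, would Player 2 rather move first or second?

second

If Player I leads: Player 2's best replies are T→R, M→R, B→L; Player I's induced payoffs -3, -2, -4; outcome (M, R), payoffs (-2, 8).
If Player 2 leads: Player I's best replies are L→B, R→B; Player 2's induced payoffs -7, -8; outcome (B, L), payoffs (-4, -7).
Player 2 gets -7 moving first and 8 moving second, so Player 2 prefers to move second.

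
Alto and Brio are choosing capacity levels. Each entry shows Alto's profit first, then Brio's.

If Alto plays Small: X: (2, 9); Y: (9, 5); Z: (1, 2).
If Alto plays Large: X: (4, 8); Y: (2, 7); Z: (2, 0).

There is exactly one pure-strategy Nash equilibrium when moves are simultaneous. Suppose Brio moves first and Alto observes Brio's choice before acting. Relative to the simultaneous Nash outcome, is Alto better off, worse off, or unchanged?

Solve by backward induction (Brio leads).
- X: BR = Large, leader payoff 8.
- Y: BR = Small, leader payoff 5.
- Z: BR = Large, leader payoff 0.
Maximizing over 8, 5, 0, Brio chooses X. Subgame-perfect outcome: (Large, X) with payoffs (4, 8).
Under simultaneous play:
Alto's best replies: X→Large; Y→Small; Z→Large.
Brio's best replies: Small→X; Large→X.
Only (Large, X) has each player best-responding; Nash payoffs (4, 8).
Alto earns 4 sequentially versus 4 at the Nash outcome: unchanged.

unchanged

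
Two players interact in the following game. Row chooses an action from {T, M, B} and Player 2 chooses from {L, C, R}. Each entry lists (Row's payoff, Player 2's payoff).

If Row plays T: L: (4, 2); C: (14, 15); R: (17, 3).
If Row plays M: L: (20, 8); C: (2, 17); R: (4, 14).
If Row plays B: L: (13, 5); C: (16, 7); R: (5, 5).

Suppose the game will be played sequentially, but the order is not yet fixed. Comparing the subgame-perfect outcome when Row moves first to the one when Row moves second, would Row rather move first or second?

second

If Row leads: Player 2's best replies are T→C, M→C, B→C; Row's induced payoffs 14, 2, 16; outcome (B, C), payoffs (16, 7).
If Player 2 leads: Row's best replies are L→M, C→B, R→T; Player 2's induced payoffs 8, 7, 3; outcome (M, L), payoffs (20, 8).
Row gets 16 moving first and 20 moving second, so Row prefers to move second.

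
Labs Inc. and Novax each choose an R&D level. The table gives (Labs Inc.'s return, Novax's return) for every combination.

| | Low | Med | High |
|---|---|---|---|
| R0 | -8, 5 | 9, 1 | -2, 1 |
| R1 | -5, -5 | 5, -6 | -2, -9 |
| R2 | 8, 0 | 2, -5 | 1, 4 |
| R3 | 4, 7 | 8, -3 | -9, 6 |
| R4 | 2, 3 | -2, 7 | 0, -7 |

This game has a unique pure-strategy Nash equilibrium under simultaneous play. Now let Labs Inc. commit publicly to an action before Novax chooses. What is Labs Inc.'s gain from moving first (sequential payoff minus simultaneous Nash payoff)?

Work backward from Novax's decision.
- R0: Novax compares 5, 1, 1 and picks Low; Labs Inc. would get -8.
- R1: Novax compares -5, -6, -9 and picks Low; Labs Inc. would get -5.
- R2: Novax compares 0, -5, 4 and picks High; Labs Inc. would get 1.
- R3: Novax compares 7, -3, 6 and picks Low; Labs Inc. would get 4.
- R4: Novax compares 3, 7, -7 and picks Med; Labs Inc. would get -2.
Maximizing over -8, -5, 1, 4, -2, Labs Inc. chooses R3. Subgame-perfect outcome: (R3, Low) with payoffs (4, 7).
Under simultaneous play:
Labs Inc.'s best replies: Low→R2; Med→R0; High→R2.
Novax's best replies: R0→Low; R1→Low; R2→High; R3→Low; R4→Med.
The unique mutual best reply is (R2, High), giving (1, 4).
Labs Inc.'s commitment gain: 4 − 1 = 3.

3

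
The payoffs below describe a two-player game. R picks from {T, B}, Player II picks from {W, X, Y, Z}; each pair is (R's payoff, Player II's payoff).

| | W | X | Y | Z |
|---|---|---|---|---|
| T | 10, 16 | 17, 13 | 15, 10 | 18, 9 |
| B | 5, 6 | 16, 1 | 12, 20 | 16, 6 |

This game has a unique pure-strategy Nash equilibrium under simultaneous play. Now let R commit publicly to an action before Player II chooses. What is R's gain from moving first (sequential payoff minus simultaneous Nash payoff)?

Solve by backward induction (R leads).
- T → Player II plays W (best of 16, 13, 10, 9); R gets 10.
- B → Player II plays Y (best of 6, 1, 20, 6); R gets 12.
Among 10, 12, the best is 12 at B. Subgame-perfect outcome: (B, Y) with payoffs (12, 20).
For the simultaneous game, intersect best replies.
R's best replies: W→T; X→T; Y→T; Z→T.
Player II's best replies: T→W; B→Y.
Only (T, W) has each player best-responding; Nash payoffs (10, 16).
R's commitment gain: 12 − 10 = 2.

2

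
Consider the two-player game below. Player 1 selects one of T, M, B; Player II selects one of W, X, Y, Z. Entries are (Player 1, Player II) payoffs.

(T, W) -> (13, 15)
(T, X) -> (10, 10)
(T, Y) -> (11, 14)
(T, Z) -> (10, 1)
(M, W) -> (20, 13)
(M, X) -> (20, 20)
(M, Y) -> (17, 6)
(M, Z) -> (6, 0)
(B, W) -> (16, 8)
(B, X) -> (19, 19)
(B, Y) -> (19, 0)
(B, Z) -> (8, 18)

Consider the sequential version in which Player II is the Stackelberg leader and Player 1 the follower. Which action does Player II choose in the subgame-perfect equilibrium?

Work backward from Player 1's decision.
- W: Player 1 compares 13, 20, 16 and picks M; Player II would get 13.
- X: Player 1 compares 10, 20, 19 and picks M; Player II would get 20.
- Y: Player 1 compares 11, 17, 19 and picks B; Player II would get 0.
- Z: Player 1 compares 10, 6, 8 and picks T; Player II would get 1.
Maximizing over 13, 20, 0, 1, Player II chooses X. Subgame-perfect outcome: (M, X) with payoffs (20, 20).

X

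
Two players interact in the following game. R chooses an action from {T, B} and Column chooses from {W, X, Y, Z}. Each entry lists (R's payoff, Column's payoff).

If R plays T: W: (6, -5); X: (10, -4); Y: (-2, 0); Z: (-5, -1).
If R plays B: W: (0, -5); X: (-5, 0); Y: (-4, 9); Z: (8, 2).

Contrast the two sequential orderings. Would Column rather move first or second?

If R leads: Column's best replies are T→Y, B→Y; R's induced payoffs -2, -4; outcome (T, Y), payoffs (-2, 0).
If Column leads: R's best replies are W→T, X→T, Y→T, Z→B; Column's induced payoffs -5, -4, 0, 2; outcome (B, Z), payoffs (8, 2).
Column gets 2 moving first and 0 moving second, so Column prefers to move first.

first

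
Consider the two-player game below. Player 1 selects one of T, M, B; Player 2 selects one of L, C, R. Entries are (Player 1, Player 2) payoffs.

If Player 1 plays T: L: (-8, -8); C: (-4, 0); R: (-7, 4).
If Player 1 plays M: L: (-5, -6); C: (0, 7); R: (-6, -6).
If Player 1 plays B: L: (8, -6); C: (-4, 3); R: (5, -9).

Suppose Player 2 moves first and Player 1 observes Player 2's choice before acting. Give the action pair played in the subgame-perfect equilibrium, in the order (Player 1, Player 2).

Work backward from Player 1's decision.
- L: Player 1 compares -8, -5, 8 and picks B; Player 2 would get -6.
- C: Player 1 compares -4, 0, -4 and picks M; Player 2 would get 7.
- R: Player 1 compares -7, -6, 5 and picks B; Player 2 would get -9.
Among -6, 7, -9, the best is 7 at C. Subgame-perfect outcome: (M, C) with payoffs (0, 7).

(M, C)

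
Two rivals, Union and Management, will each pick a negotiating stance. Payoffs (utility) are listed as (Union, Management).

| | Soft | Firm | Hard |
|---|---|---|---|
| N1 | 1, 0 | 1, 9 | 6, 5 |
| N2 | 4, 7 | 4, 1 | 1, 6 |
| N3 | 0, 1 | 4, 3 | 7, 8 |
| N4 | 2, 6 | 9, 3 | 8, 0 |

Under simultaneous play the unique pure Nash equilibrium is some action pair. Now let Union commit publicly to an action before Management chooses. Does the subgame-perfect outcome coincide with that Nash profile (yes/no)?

no

Work backward from Management's decision.
- N1: Management compares 0, 9, 5 and picks Firm; Union would get 1.
- N2: Management compares 7, 1, 6 and picks Soft; Union would get 4.
- N3: Management compares 1, 3, 8 and picks Hard; Union would get 7.
- N4: Management compares 6, 3, 0 and picks Soft; Union would get 2.
Maximizing over 1, 4, 7, 2, Union chooses N3. Subgame-perfect outcome: (N3, Hard) with payoffs (7, 8).
Now find the simultaneous Nash equilibrium.
Union's best replies: Soft→N2; Firm→N4; Hard→N4.
Management's best replies: N1→Firm; N2→Soft; N3→Hard; N4→Soft.
The unique mutual best reply is (N2, Soft), giving (4, 7).
Sequential outcome (N3, Hard) differs from the Nash profile (N2, Soft).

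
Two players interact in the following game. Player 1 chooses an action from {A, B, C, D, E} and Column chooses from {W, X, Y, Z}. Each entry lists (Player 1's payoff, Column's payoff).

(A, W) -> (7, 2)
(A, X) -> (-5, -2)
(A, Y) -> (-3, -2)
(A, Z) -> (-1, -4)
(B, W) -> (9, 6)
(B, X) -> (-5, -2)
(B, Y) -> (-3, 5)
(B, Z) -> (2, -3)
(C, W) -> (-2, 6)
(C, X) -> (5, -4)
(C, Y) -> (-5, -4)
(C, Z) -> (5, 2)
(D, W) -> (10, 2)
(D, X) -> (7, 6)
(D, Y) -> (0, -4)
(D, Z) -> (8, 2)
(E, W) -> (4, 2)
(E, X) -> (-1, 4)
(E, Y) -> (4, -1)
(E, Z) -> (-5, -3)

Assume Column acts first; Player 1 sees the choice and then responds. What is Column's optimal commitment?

X

Backward induction with Column moving first.
- W: Player 1 compares 7, 9, -2, 10, 4 and picks D; Column would get 2.
- X: Player 1 compares -5, -5, 5, 7, -1 and picks D; Column would get 6.
- Y: Player 1 compares -3, -3, -5, 0, 4 and picks E; Column would get -1.
- Z: Player 1 compares -1, 2, 5, 8, -5 and picks D; Column would get 2.
Maximizing over 2, 6, -1, 2, Column chooses X. Subgame-perfect outcome: (D, X) with payoffs (7, 6).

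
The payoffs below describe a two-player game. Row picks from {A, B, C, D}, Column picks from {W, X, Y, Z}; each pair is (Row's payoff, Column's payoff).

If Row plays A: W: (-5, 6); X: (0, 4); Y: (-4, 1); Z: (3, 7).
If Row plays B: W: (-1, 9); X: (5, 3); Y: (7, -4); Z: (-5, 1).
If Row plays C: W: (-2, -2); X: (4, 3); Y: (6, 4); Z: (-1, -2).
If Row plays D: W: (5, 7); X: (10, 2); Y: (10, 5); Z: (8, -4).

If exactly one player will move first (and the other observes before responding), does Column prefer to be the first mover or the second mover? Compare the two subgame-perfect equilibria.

If Row leads: Column's best replies are A→Z, B→W, C→Y, D→W; Row's induced payoffs 3, -1, 6, 5; outcome (C, Y), payoffs (6, 4).
If Column leads: Row's best replies are W→D, X→D, Y→D, Z→D; Column's induced payoffs 7, 2, 5, -4; outcome (D, W), payoffs (5, 7).
Column gets 7 moving first and 4 moving second, so Column prefers to move first.

first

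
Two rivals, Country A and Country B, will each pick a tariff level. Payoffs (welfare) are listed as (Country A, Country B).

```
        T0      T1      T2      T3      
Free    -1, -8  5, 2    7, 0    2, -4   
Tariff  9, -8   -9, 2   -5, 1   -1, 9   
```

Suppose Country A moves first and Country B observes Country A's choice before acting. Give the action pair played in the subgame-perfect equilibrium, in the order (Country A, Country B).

Country B best-responds to each possible Country A move:
- Free: Country B compares -8, 2, 0, -4 and picks T1; Country A would get 5.
- Tariff: Country B compares -8, 2, 1, 9 and picks T3; Country A would get -1.
Among 5, -1, the best is 5 at Free. Subgame-perfect outcome: (Free, T1) with payoffs (5, 2).

(Free, T1)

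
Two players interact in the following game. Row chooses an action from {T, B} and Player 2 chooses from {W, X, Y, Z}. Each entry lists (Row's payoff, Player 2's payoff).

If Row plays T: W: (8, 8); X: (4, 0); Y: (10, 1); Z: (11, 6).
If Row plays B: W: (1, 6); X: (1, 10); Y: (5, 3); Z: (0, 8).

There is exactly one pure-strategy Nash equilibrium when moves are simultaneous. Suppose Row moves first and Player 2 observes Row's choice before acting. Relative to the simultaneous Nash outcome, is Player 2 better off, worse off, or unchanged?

unchanged

Backward induction with Row moving first.
- T → Player 2 plays W (best of 8, 0, 1, 6); Row gets 8.
- B → Player 2 plays X (best of 6, 10, 3, 8); Row gets 1.
Among 8, 1, the best is 8 at T. Subgame-perfect outcome: (T, W) with payoffs (8, 8).
Now find the simultaneous Nash equilibrium.
Row's best replies: W→T; X→T; Y→T; Z→T.
Player 2's best replies: T→W; B→X.
Only (T, W) has each player best-responding; Nash payoffs (8, 8).
Player 2 earns 8 sequentially versus 8 at the Nash outcome: unchanged.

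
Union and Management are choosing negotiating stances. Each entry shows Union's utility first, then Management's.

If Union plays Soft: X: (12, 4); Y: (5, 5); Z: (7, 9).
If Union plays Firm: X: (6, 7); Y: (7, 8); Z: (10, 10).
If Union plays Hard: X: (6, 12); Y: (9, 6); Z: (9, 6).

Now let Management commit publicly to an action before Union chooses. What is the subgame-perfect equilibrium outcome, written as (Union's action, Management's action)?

(Firm, Z)

Work backward from Union's decision.
- X → Union plays Soft (best of 12, 6, 6); Management gets 4.
- Y → Union plays Hard (best of 5, 7, 9); Management gets 6.
- Z → Union plays Firm (best of 7, 10, 9); Management gets 10.
Maximizing over 4, 6, 10, Management chooses Z. Subgame-perfect outcome: (Firm, Z) with payoffs (10, 10).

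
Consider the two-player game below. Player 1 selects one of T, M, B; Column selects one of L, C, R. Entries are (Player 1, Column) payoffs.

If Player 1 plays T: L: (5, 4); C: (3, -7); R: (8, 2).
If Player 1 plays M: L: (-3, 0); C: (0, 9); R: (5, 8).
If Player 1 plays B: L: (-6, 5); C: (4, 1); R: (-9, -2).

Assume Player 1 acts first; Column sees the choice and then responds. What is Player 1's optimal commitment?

Solve by backward induction (Player 1 leads).
- T → Column plays L (best of 4, -7, 2); Player 1 gets 5.
- M → Column plays C (best of 0, 9, 8); Player 1 gets 0.
- B → Column plays L (best of 5, 1, -2); Player 1 gets -6.
Maximizing over 5, 0, -6, Player 1 chooses T. Subgame-perfect outcome: (T, L) with payoffs (5, 4).

T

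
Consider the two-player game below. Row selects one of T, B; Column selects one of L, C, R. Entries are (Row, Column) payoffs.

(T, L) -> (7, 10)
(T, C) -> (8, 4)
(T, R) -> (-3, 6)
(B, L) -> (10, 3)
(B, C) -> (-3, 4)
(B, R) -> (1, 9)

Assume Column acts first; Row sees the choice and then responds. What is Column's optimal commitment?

Backward induction with Column moving first.
- L: Row compares 7, 10 and picks B; Column would get 3.
- C: Row compares 8, -3 and picks T; Column would get 4.
- R: Row compares -3, 1 and picks B; Column would get 9.
Maximizing over 3, 4, 9, Column chooses R. Subgame-perfect outcome: (B, R) with payoffs (1, 9).

R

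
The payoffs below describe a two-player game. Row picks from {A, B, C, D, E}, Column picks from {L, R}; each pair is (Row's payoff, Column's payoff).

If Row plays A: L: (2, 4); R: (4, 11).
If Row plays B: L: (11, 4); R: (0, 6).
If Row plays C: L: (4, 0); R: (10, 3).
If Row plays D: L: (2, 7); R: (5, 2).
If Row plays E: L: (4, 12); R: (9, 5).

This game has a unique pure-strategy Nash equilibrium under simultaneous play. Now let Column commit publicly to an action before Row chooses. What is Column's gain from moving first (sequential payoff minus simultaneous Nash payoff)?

1

Solve by backward induction (Column leads).
- L: Row compares 2, 11, 4, 2, 4 and picks B; Column would get 4.
- R: Row compares 4, 0, 10, 5, 9 and picks C; Column would get 3.
Column's induced payoffs are 4, 3, so Column commits to L. Subgame-perfect outcome: (B, L) with payoffs (11, 4).
Now find the simultaneous Nash equilibrium.
Row's best replies: L→B; R→C.
Column's best replies: A→R; B→R; C→R; D→L; E→L.
The unique mutual best reply is (C, R), giving (10, 3).
Column's commitment gain: 4 − 3 = 1.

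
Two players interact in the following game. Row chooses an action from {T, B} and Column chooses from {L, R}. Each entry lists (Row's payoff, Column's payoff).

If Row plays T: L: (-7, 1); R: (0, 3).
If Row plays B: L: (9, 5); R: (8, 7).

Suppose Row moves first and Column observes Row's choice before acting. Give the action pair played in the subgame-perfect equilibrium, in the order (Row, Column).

Solve by backward induction (Row leads).
- T: BR = R, leader payoff 0.
- B: BR = R, leader payoff 8.
Row's induced payoffs are 0, 8, so Row commits to B. Subgame-perfect outcome: (B, R) with payoffs (8, 7).

(B, R)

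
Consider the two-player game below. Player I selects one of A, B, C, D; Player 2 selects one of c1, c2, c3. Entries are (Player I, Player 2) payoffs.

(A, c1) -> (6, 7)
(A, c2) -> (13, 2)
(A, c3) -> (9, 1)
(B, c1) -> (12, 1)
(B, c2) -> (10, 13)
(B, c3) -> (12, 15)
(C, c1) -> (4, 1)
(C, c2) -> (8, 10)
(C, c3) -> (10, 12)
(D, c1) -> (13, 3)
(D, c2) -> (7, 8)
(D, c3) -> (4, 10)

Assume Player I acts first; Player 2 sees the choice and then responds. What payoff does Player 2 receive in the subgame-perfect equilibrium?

15

Work backward from Player 2's decision.
- A: Player 2 compares 7, 2, 1 and picks c1; Player I would get 6.
- B: Player 2 compares 1, 13, 15 and picks c3; Player I would get 12.
- C: Player 2 compares 1, 10, 12 and picks c3; Player I would get 10.
- D: Player 2 compares 3, 8, 10 and picks c3; Player I would get 4.
Player I's induced payoffs are 6, 12, 10, 4, so Player I commits to B. Subgame-perfect outcome: (B, c3) with payoffs (12, 15).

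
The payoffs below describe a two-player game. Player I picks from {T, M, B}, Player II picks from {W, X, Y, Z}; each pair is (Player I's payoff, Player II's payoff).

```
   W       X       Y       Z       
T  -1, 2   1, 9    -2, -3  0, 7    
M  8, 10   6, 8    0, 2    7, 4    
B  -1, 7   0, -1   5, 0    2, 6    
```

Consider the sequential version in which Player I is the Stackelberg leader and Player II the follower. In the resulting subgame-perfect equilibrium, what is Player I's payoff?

8

Work backward from Player II's decision.
- T: BR = X, leader payoff 1.
- M: BR = W, leader payoff 8.
- B: BR = W, leader payoff -1.
Player I's induced payoffs are 1, 8, -1, so Player I commits to M. Subgame-perfect outcome: (M, W) with payoffs (8, 10).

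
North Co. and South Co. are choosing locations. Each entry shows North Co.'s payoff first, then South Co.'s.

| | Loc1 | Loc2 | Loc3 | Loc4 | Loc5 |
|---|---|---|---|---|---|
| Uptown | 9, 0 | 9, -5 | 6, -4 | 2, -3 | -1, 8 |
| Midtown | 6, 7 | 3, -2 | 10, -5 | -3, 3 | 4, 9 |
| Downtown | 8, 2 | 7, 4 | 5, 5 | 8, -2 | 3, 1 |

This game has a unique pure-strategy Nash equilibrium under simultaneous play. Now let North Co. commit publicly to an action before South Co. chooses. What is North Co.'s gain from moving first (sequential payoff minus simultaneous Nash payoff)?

1

Backward induction with North Co. moving first.
- Uptown: BR = Loc5, leader payoff -1.
- Midtown: BR = Loc5, leader payoff 4.
- Downtown: BR = Loc3, leader payoff 5.
North Co.'s induced payoffs are -1, 4, 5, so North Co. commits to Downtown. Subgame-perfect outcome: (Downtown, Loc3) with payoffs (5, 5).
Now find the simultaneous Nash equilibrium.
North Co.'s best replies: Loc1→Uptown; Loc2→Uptown; Loc3→Midtown; Loc4→Downtown; Loc5→Midtown.
South Co.'s best replies: Uptown→Loc5; Midtown→Loc5; Downtown→Loc3.
Only (Midtown, Loc5) has each player best-responding; Nash payoffs (4, 9).
North Co.'s commitment gain: 5 − 4 = 1.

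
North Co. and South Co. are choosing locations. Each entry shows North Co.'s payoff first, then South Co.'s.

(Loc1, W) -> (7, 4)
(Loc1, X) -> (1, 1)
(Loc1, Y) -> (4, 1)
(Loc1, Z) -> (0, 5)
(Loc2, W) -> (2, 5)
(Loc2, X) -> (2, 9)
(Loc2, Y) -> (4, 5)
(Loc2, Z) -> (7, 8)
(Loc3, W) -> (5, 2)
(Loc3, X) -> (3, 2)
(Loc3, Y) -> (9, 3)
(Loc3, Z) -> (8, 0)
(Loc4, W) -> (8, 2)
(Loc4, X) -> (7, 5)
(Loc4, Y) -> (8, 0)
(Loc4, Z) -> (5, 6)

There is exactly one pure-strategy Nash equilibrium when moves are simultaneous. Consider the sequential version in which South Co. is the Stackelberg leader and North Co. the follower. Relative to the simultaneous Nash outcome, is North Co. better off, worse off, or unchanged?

Solve by backward induction (South Co. leads).
- W: BR = Loc4, leader payoff 2.
- X: BR = Loc4, leader payoff 5.
- Y: BR = Loc3, leader payoff 3.
- Z: BR = Loc3, leader payoff 0.
Maximizing over 2, 5, 3, 0, South Co. chooses X. Subgame-perfect outcome: (Loc4, X) with payoffs (7, 5).
Now find the simultaneous Nash equilibrium.
North Co.'s best replies: W→Loc4; X→Loc4; Y→Loc3; Z→Loc3.
South Co.'s best replies: Loc1→Z; Loc2→X; Loc3→Y; Loc4→Z.
Only (Loc3, Y) has each player best-responding; Nash payoffs (9, 3).
North Co. earns 7 sequentially versus 9 at the Nash outcome: worse off.

worse off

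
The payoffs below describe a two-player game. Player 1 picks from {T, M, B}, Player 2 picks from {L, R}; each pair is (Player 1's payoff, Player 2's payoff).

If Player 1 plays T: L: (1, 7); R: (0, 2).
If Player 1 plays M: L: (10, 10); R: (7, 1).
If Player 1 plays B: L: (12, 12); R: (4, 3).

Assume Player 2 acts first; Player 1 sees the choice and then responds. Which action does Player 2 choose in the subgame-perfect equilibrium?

Player 1 best-responds to each possible Player 2 move:
- L → Player 1 plays B (best of 1, 10, 12); Player 2 gets 12.
- R → Player 1 plays M (best of 0, 7, 4); Player 2 gets 1.
Among 12, 1, the best is 12 at L. Subgame-perfect outcome: (B, L) with payoffs (12, 12).

L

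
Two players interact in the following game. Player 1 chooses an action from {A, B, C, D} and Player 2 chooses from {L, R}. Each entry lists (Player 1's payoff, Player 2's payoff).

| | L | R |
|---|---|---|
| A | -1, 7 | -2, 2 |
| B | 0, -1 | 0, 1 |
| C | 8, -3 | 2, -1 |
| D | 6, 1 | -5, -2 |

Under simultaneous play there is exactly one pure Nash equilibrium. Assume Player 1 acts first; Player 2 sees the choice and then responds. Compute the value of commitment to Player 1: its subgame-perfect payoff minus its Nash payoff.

Player 2 best-responds to each possible Player 1 move:
- A → Player 2 plays L (best of 7, 2); Player 1 gets -1.
- B → Player 2 plays R (best of -1, 1); Player 1 gets 0.
- C → Player 2 plays R (best of -3, -1); Player 1 gets 2.
- D → Player 2 plays L (best of 1, -2); Player 1 gets 6.
Maximizing over -1, 0, 2, 6, Player 1 chooses D. Subgame-perfect outcome: (D, L) with payoffs (6, 1).
Under simultaneous play:
Player 1's best replies: L→C; R→C.
Player 2's best replies: A→L; B→R; C→R; D→L.
Only (C, R) has each player best-responding; Nash payoffs (2, -1).
Player 1's commitment gain: 6 − 2 = 4.

4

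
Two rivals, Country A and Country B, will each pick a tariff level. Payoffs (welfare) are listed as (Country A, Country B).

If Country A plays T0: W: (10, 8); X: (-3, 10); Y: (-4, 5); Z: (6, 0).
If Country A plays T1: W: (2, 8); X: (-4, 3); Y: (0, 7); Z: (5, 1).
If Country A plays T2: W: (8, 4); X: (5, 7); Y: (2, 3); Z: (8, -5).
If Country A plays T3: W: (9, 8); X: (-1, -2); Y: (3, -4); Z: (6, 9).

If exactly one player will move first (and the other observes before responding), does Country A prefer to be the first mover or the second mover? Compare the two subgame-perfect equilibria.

If Country A leads: Country B's best replies are T0→X, T1→W, T2→X, T3→Z; Country A's induced payoffs -3, 2, 5, 6; outcome (T3, Z), payoffs (6, 9).
If Country B leads: Country A's best replies are W→T0, X→T2, Y→T3, Z→T2; Country B's induced payoffs 8, 7, -4, -5; outcome (T0, W), payoffs (10, 8).
Country A gets 6 moving first and 10 moving second, so Country A prefers to move second.

second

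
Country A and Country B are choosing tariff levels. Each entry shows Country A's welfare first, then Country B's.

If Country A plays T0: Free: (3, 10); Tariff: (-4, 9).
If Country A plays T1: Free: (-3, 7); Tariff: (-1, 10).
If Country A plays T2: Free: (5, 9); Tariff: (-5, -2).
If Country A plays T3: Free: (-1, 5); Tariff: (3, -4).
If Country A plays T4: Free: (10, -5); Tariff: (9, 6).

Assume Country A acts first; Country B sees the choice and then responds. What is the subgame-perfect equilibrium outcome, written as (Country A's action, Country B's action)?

Country B best-responds to each possible Country A move:
- T0: Country B compares 10, 9 and picks Free; Country A would get 3.
- T1: Country B compares 7, 10 and picks Tariff; Country A would get -1.
- T2: Country B compares 9, -2 and picks Free; Country A would get 5.
- T3: Country B compares 5, -4 and picks Free; Country A would get -1.
- T4: Country B compares -5, 6 and picks Tariff; Country A would get 9.
Among 3, -1, 5, -1, 9, the best is 9 at T4. Subgame-perfect outcome: (T4, Tariff) with payoffs (9, 6).

(T4, Tariff)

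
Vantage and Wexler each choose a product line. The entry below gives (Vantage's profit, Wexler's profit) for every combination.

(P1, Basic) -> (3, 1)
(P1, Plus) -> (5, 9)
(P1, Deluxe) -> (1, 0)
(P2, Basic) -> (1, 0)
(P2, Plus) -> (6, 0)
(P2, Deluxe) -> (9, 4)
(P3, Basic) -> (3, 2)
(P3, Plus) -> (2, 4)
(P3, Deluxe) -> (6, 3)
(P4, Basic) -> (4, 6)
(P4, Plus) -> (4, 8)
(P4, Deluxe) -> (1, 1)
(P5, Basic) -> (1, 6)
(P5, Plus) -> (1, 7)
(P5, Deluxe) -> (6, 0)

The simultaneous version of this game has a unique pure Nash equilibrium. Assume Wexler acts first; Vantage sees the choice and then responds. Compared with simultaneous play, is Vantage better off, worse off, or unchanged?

worse off

Vantage best-responds to each possible Wexler move:
- Basic: BR = P4, leader payoff 6.
- Plus: BR = P2, leader payoff 0.
- Deluxe: BR = P2, leader payoff 4.
Among 6, 0, 4, the best is 6 at Basic. Subgame-perfect outcome: (P4, Basic) with payoffs (4, 6).
For the simultaneous game, intersect best replies.
Vantage's best replies: Basic→P4; Plus→P2; Deluxe→P2.
Wexler's best replies: P1→Plus; P2→Deluxe; P3→Plus; P4→Plus; P5→Plus.
The unique mutual best reply is (P2, Deluxe), giving (9, 4).
Vantage earns 4 sequentially versus 9 at the Nash outcome: worse off.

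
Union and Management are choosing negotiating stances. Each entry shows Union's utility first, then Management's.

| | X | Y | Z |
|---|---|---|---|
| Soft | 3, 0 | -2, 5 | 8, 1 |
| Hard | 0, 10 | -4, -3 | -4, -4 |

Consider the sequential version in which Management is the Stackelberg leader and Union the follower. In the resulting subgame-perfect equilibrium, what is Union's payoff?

-2

Backward induction with Management moving first.
- X → Union plays Soft (best of 3, 0); Management gets 0.
- Y → Union plays Soft (best of -2, -4); Management gets 5.
- Z → Union plays Soft (best of 8, -4); Management gets 1.
Among 0, 5, 1, the best is 5 at Y. Subgame-perfect outcome: (Soft, Y) with payoffs (-2, 5).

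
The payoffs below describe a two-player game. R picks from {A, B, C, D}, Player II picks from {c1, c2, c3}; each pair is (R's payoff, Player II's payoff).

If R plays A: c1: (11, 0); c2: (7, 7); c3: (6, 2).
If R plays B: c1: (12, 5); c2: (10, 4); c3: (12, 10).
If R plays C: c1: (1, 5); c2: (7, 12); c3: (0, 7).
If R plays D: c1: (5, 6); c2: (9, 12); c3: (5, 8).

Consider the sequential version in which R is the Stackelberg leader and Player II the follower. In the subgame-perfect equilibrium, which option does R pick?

Backward induction with R moving first.
- A: BR = c2, leader payoff 7.
- B: BR = c3, leader payoff 12.
- C: BR = c2, leader payoff 7.
- D: BR = c2, leader payoff 9.
R's induced payoffs are 7, 12, 7, 9, so R commits to B. Subgame-perfect outcome: (B, c3) with payoffs (12, 10).

B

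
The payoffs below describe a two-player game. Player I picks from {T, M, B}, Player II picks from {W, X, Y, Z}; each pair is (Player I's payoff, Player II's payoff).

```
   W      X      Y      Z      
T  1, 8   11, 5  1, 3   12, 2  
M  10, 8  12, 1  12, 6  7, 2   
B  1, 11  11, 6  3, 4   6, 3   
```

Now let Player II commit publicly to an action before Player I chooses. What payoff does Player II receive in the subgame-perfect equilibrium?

Player I best-responds to each possible Player II move:
- W → Player I plays M (best of 1, 10, 1); Player II gets 8.
- X → Player I plays M (best of 11, 12, 11); Player II gets 1.
- Y → Player I plays M (best of 1, 12, 3); Player II gets 6.
- Z → Player I plays T (best of 12, 7, 6); Player II gets 2.
Maximizing over 8, 1, 6, 2, Player II chooses W. Subgame-perfect outcome: (M, W) with payoffs (10, 8).

8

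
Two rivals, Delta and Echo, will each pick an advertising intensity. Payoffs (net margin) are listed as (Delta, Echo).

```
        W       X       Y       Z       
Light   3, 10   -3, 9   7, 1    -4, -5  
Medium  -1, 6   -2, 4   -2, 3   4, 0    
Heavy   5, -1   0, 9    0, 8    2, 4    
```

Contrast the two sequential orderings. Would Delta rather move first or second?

first

If Delta leads: Echo's best replies are Light→W, Medium→W, Heavy→X; Delta's induced payoffs 3, -1, 0; outcome (Light, W), payoffs (3, 10).
If Echo leads: Delta's best replies are W→Heavy, X→Heavy, Y→Light, Z→Medium; Echo's induced payoffs -1, 9, 1, 0; outcome (Heavy, X), payoffs (0, 9).
Delta gets 3 moving first and 0 moving second, so Delta prefers to move first.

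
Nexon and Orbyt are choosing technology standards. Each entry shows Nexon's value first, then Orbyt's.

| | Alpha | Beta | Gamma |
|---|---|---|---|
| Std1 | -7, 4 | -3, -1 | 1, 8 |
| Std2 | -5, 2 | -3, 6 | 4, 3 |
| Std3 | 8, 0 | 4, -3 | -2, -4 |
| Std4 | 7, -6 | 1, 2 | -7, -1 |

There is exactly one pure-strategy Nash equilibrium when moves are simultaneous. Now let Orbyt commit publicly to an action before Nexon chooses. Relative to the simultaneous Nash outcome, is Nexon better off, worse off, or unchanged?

worse off

Nexon best-responds to each possible Orbyt move:
- Alpha: Nexon compares -7, -5, 8, 7 and picks Std3; Orbyt would get 0.
- Beta: Nexon compares -3, -3, 4, 1 and picks Std3; Orbyt would get -3.
- Gamma: Nexon compares 1, 4, -2, -7 and picks Std2; Orbyt would get 3.
Among 0, -3, 3, the best is 3 at Gamma. Subgame-perfect outcome: (Std2, Gamma) with payoffs (4, 3).
Now find the simultaneous Nash equilibrium.
Nexon's best replies: Alpha→Std3; Beta→Std3; Gamma→Std2.
Orbyt's best replies: Std1→Gamma; Std2→Beta; Std3→Alpha; Std4→Beta.
Only (Std3, Alpha) has each player best-responding; Nash payoffs (8, 0).
Nexon earns 4 sequentially versus 8 at the Nash outcome: worse off.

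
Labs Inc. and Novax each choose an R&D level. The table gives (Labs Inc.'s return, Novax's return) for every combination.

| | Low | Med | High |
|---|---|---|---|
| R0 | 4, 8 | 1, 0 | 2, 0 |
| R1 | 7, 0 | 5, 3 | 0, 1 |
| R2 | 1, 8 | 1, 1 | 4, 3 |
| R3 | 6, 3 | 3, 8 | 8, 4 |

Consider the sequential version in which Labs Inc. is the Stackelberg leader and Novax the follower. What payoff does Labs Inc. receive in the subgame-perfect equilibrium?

Backward induction with Labs Inc. moving first.
- R0: Novax compares 8, 0, 0 and picks Low; Labs Inc. would get 4.
- R1: Novax compares 0, 3, 1 and picks Med; Labs Inc. would get 5.
- R2: Novax compares 8, 1, 3 and picks Low; Labs Inc. would get 1.
- R3: Novax compares 3, 8, 4 and picks Med; Labs Inc. would get 3.
Labs Inc.'s induced payoffs are 4, 5, 1, 3, so Labs Inc. commits to R1. Subgame-perfect outcome: (R1, Med) with payoffs (5, 3).

5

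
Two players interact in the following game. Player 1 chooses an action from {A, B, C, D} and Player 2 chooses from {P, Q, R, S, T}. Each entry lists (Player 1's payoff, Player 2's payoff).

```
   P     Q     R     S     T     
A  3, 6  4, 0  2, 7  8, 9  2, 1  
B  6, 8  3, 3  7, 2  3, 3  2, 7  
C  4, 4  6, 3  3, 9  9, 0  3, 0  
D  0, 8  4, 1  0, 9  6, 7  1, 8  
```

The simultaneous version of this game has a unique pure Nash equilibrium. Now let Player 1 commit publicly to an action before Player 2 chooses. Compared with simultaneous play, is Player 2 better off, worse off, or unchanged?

Solve by backward induction (Player 1 leads).
- A: Player 2 compares 6, 0, 7, 9, 1 and picks S; Player 1 would get 8.
- B: Player 2 compares 8, 3, 2, 3, 7 and picks P; Player 1 would get 6.
- C: Player 2 compares 4, 3, 9, 0, 0 and picks R; Player 1 would get 3.
- D: Player 2 compares 8, 1, 9, 7, 8 and picks R; Player 1 would get 0.
Maximizing over 8, 6, 3, 0, Player 1 chooses A. Subgame-perfect outcome: (A, S) with payoffs (8, 9).
For the simultaneous game, intersect best replies.
Player 1's best replies: P→B; Q→C; R→B; S→C; T→C.
Player 2's best replies: A→S; B→P; C→R; D→R.
The unique mutual best reply is (B, P), giving (6, 8).
Player 2 earns 9 sequentially versus 8 at the Nash outcome: better off.

better off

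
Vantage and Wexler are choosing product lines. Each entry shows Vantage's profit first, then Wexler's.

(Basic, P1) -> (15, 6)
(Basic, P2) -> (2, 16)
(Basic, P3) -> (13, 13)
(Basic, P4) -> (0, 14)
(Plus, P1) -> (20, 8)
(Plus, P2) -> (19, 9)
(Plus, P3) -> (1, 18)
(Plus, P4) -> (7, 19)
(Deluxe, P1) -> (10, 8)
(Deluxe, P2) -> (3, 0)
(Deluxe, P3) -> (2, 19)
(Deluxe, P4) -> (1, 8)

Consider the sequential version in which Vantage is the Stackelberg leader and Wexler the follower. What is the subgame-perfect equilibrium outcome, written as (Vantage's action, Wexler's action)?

(Plus, P4)

Work backward from Wexler's decision.
- Basic → Wexler plays P2 (best of 6, 16, 13, 14); Vantage gets 2.
- Plus → Wexler plays P4 (best of 8, 9, 18, 19); Vantage gets 7.
- Deluxe → Wexler plays P3 (best of 8, 0, 19, 8); Vantage gets 2.
Maximizing over 2, 7, 2, Vantage chooses Plus. Subgame-perfect outcome: (Plus, P4) with payoffs (7, 19).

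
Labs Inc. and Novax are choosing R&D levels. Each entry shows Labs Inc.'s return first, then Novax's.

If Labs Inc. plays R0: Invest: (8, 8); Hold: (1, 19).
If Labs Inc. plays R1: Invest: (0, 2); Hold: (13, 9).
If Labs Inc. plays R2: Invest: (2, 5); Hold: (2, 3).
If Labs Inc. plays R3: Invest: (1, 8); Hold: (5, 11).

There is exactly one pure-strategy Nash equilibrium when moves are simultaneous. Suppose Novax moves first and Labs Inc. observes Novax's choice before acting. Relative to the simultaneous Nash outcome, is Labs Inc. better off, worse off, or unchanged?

Backward induction with Novax moving first.
- Invest: BR = R0, leader payoff 8.
- Hold: BR = R1, leader payoff 9.
Maximizing over 8, 9, Novax chooses Hold. Subgame-perfect outcome: (R1, Hold) with payoffs (13, 9).
For the simultaneous game, intersect best replies.
Labs Inc.'s best replies: Invest→R0; Hold→R1.
Novax's best replies: R0→Hold; R1→Hold; R2→Invest; R3→Hold.
Only (R1, Hold) has each player best-responding; Nash payoffs (13, 9).
Labs Inc. earns 13 sequentially versus 13 at the Nash outcome: unchanged.

unchanged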